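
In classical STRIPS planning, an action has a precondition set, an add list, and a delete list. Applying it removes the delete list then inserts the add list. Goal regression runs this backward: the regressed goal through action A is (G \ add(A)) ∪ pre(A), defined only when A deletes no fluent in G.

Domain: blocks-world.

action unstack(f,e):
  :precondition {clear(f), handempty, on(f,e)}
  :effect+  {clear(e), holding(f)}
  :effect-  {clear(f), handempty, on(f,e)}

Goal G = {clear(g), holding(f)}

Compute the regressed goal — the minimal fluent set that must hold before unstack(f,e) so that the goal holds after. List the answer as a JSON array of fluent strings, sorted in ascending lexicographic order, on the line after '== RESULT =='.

Compute (G \ add) ∪ pre:
  G ∩ del = {}  (empty — regression defined)
  G \ add = {clear(g), holding(f)} \ {clear(e), holding(f)} = {clear(g)}
  ∪ pre   = {clear(g)} ∪ {clear(f), handempty, on(f,e)}
          = {clear(f), clear(g), handempty, on(f,e)}

== RESULT ==
["clear(f)", "clear(g)", "handempty", "on(f,e)"]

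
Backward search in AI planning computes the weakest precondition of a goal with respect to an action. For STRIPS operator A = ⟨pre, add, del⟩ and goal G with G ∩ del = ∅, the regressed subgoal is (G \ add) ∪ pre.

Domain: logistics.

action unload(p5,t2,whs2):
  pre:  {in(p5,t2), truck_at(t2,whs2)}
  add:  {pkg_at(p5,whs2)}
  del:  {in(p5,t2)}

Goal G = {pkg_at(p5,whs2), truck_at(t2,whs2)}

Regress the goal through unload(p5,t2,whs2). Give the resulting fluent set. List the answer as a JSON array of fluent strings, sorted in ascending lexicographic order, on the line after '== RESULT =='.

Compute (G \ add) ∪ pre:
  G ∩ del = {}  (empty — regression defined)
  G \ add = {pkg_at(p5,whs2), truck_at(t2,whs2)} \ {pkg_at(p5,whs2)} = {truck_at(t2,whs2)}
  ∪ pre   = {truck_at(t2,whs2)} ∪ {in(p5,t2), truck_at(t2,whs2)}
          = {in(p5,t2), truck_at(t2,whs2)}

== RESULT ==
["in(p5,t2)", "truck_at(t2,whs2)"]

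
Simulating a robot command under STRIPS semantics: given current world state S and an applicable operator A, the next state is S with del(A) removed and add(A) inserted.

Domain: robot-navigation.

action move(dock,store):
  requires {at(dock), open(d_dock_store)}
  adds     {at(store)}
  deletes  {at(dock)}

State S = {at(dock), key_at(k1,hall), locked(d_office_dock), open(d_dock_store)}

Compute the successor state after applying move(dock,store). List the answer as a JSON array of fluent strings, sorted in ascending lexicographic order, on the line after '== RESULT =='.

Progress:
  pre ⊆ S: {at(dock), open(d_dock_store)} ⊆ S  — applicable
  S \ del = {key_at(k1,hall), locked(d_office_dock), open(d_dock_store)}
  ∪ add   = {at(store), key_at(k1,hall), locked(d_office_dock), open(d_dock_store)}

== RESULT ==
["at(store)", "key_at(k1,hall)", "locked(d_office_dock)", "open(d_dock_store)"]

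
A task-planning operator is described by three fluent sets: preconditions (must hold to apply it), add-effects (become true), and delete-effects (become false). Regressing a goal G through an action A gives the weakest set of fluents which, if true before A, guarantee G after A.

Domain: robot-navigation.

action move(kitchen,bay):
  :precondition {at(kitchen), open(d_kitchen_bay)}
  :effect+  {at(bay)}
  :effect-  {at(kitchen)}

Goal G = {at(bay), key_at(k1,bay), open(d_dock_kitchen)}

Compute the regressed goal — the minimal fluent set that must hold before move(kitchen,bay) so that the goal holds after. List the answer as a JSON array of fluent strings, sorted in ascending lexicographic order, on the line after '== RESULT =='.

Compute (G \ add) ∪ pre:
  G ∩ del = {}  (empty — regression defined)
  G \ add = {at(bay), key_at(k1,bay), open(d_dock_kitchen)} \ {at(bay)} = {key_at(k1,bay), open(d_dock_kitchen)}
  ∪ pre   = {key_at(k1,bay), open(d_dock_kitchen)} ∪ {at(kitchen), open(d_kitchen_bay)}
          = {at(kitchen), key_at(k1,bay), open(d_dock_kitchen), open(d_kitchen_bay)}

== RESULT ==
["at(kitchen)", "key_at(k1,bay)", "open(d_dock_kitchen)", "open(d_kitchen_bay)"]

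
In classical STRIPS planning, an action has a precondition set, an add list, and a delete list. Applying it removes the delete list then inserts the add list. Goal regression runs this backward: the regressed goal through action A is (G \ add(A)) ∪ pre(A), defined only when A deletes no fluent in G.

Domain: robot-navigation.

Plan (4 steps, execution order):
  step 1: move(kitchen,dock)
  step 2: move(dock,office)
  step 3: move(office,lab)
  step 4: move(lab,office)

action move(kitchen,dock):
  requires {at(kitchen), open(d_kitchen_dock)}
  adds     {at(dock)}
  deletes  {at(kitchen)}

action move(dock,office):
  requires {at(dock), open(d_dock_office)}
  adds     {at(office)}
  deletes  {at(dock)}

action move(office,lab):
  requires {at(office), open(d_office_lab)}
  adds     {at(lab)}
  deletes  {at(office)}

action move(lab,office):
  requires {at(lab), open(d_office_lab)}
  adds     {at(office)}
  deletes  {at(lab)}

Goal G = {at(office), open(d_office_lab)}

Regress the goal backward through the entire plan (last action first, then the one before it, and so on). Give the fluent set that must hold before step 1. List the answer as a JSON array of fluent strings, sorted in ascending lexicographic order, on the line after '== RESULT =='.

Regress step by step:
  through step 4 (move(lab,office)): drop {at(office)}, keep {open(d_office_lab)}, require {at(lab), open(d_office_lab)}
    → {at(lab), open(d_office_lab)}
  through step 3 (move(office,lab)): drop {at(lab)}, keep {open(d_office_lab)}, require {at(office), open(d_office_lab)}
    → {at(office), open(d_office_lab)}
  through step 2 (move(dock,office)): drop {at(office)}, keep {open(d_office_lab)}, require {at(dock), open(d_dock_office)}
    → {at(dock), open(d_dock_office), open(d_office_lab)}
  through step 1 (move(kitchen,dock)): drop {at(dock)}, keep {open(d_dock_office), open(d_office_lab)}, require {at(kitchen), open(d_kitchen_dock)}
    → {at(kitchen), open(d_dock_office), open(d_kitchen_dock), open(d_office_lab)}

== RESULT ==
["at(kitchen)", "open(d_dock_office)", "open(d_kitchen_dock)", "open(d_office_lab)"]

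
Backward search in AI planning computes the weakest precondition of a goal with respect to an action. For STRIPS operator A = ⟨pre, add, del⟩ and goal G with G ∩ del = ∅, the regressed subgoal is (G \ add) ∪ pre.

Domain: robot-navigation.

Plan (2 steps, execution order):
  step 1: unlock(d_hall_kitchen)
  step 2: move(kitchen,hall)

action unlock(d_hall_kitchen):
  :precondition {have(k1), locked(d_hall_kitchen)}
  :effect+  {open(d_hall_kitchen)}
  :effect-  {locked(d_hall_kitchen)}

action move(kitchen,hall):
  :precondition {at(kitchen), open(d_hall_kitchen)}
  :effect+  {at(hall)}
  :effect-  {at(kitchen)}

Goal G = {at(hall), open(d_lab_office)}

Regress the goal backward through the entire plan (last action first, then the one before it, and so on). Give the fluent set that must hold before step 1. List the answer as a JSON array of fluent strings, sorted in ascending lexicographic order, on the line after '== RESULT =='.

Work backward from the goal:
  through step 2 (move(kitchen,hall)): drop {at(hall)}, keep {open(d_lab_office)}, require {at(kitchen), open(d_hall_kitchen)}
    → {at(kitchen), open(d_hall_kitchen), open(d_lab_office)}
  through step 1 (unlock(d_hall_kitchen)): drop {open(d_hall_kitchen)}, keep {at(kitchen), open(d_lab_office)}, require {have(k1), locked(d_hall_kitchen)}
    → {at(kitchen), have(k1), locked(d_hall_kitchen), open(d_lab_office)}

== RESULT ==
["at(kitchen)", "have(k1)", "locked(d_hall_kitchen)", "open(d_lab_office)"]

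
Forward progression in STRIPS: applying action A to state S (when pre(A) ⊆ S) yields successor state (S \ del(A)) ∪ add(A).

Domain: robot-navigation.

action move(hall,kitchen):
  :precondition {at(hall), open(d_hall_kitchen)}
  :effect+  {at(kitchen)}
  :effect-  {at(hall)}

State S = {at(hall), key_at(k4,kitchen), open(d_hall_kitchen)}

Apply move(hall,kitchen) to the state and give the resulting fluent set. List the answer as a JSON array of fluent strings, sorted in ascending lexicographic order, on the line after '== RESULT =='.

Progress:
  pre ⊆ S: {at(hall), open(d_hall_kitchen)} ⊆ S  — applicable
  S \ del = {key_at(k4,kitchen), open(d_hall_kitchen)}
  ∪ add   = {at(kitchen), key_at(k4,kitchen), open(d_hall_kitchen)}

== RESULT ==
["at(kitchen)", "key_at(k4,kitchen)", "open(d_hall_kitchen)"]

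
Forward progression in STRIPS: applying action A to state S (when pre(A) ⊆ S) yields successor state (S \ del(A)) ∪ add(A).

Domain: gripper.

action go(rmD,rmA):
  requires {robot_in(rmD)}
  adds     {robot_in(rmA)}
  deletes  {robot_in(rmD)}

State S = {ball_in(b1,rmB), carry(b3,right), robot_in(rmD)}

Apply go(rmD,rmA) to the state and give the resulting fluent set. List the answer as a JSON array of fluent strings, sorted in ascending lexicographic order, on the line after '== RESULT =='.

Progress:
  pre ⊆ S: {robot_in(rmD)} ⊆ S  — applicable
  S \ del = {ball_in(b1,rmB), carry(b3,right)}
  ∪ add   = {ball_in(b1,rmB), carry(b3,right), robot_in(rmA)}

== RESULT ==
["ball_in(b1,rmB)", "carry(b3,right)", "robot_in(rmA)"]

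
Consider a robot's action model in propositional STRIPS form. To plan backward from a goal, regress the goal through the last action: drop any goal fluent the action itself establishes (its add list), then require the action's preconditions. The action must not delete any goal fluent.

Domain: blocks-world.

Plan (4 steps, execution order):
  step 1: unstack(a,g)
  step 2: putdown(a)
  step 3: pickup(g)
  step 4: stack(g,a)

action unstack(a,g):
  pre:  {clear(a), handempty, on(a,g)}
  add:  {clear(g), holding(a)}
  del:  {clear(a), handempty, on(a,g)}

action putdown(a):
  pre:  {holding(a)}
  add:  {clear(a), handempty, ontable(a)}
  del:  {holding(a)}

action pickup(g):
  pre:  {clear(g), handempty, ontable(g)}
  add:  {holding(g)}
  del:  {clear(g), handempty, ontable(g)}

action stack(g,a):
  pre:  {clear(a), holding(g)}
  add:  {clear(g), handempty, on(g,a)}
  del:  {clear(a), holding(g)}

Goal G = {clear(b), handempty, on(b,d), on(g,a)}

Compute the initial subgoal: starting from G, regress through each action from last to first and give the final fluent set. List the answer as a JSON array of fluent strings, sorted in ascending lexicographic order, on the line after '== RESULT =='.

Regress step by step:
  through step 4 (stack(g,a)): drop {handempty, on(g,a)}, keep {clear(b), on(b,d)}, require {clear(a), holding(g)}
    → {clear(a), clear(b), holding(g), on(b,d)}
  through step 3 (pickup(g)): drop {holding(g)}, keep {clear(a), clear(b), on(b,d)}, require {clear(g), handempty, ontable(g)}
    → {clear(a), clear(b), clear(g), handempty, on(b,d), ontable(g)}
  through step 2 (putdown(a)): drop {clear(a), handempty}, keep {clear(b), clear(g), on(b,d), ontable(g)}, require {holding(a)}
    → {clear(b), clear(g), holding(a), on(b,d), ontable(g)}
  through step 1 (unstack(a,g)): drop {clear(g), holding(a)}, keep {clear(b), on(b,d), ontable(g)}, require {clear(a), handempty, on(a,g)}
    → {clear(a), clear(b), handempty, on(a,g), on(b,d), ontable(g)}

== RESULT ==
["clear(a)", "clear(b)", "handempty", "on(a,g)", "on(b,d)", "ontable(g)"]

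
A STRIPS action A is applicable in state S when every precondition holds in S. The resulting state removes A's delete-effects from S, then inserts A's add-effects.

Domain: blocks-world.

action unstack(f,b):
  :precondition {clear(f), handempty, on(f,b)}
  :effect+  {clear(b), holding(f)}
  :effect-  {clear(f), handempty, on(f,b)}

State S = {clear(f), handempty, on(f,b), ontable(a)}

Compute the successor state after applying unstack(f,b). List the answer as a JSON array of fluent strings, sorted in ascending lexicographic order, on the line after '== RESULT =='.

Compute (S \ del) ∪ add:
  pre ⊆ S: {clear(f), handempty, on(f,b)} ⊆ S  — applicable
  S \ del = {ontable(a)}
  ∪ add   = {clear(b), holding(f), ontable(a)}

== RESULT ==
["clear(b)", "holding(f)", "ontable(a)"]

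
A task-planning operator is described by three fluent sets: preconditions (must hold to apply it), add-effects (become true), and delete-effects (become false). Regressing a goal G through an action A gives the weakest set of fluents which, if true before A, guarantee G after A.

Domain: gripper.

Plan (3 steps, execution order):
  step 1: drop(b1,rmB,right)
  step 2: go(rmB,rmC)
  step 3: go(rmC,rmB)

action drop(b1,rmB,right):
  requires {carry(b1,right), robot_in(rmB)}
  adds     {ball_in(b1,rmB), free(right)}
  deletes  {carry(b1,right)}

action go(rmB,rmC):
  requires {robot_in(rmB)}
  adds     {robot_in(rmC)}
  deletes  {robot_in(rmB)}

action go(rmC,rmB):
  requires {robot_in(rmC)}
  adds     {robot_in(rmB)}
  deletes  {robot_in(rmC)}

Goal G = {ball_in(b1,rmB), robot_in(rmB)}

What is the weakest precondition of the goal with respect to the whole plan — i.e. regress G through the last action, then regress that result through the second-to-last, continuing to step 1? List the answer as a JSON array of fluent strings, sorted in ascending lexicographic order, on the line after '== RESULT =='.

Work backward from the goal:
  through step 3 (go(rmC,rmB)): drop {robot_in(rmB)}, keep {ball_in(b1,rmB)}, require {robot_in(rmC)}
    → {ball_in(b1,rmB), robot_in(rmC)}
  through step 2 (go(rmB,rmC)): drop {robot_in(rmC)}, keep {ball_in(b1,rmB)}, require {robot_in(rmB)}
    → {ball_in(b1,rmB), robot_in(rmB)}
  through step 1 (drop(b1,rmB,right)): drop {ball_in(b1,rmB)}, keep {robot_in(rmB)}, require {carry(b1,right), robot_in(rmB)}
    → {carry(b1,right), robot_in(rmB)}

== RESULT ==
["carry(b1,right)", "robot_in(rmB)"]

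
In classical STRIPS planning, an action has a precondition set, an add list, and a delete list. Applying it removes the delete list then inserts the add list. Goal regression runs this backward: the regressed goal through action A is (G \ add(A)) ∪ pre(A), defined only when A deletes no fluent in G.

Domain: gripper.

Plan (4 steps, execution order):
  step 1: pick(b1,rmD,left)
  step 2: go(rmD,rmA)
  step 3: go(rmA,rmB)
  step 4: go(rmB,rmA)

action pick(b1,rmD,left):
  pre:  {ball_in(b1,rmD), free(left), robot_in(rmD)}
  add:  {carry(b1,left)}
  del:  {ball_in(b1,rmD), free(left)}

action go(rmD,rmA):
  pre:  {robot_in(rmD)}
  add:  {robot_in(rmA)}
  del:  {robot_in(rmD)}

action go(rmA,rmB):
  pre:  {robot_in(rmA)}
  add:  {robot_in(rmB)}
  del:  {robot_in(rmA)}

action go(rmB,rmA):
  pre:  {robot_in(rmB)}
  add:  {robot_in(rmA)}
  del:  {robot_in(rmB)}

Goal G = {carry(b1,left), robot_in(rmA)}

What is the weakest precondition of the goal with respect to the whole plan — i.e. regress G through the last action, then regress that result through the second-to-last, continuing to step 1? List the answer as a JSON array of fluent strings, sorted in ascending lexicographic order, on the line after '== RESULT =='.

Work backward from the goal:
  through step 4 (go(rmB,rmA)): drop {robot_in(rmA)}, keep {carry(b1,left)}, require {robot_in(rmB)}
    → {carry(b1,left), robot_in(rmB)}
  through step 3 (go(rmA,rmB)): drop {robot_in(rmB)}, keep {carry(b1,left)}, require {robot_in(rmA)}
    → {carry(b1,left), robot_in(rmA)}
  through step 2 (go(rmD,rmA)): drop {robot_in(rmA)}, keep {carry(b1,left)}, require {robot_in(rmD)}
    → {carry(b1,left), robot_in(rmD)}
  through step 1 (pick(b1,rmD,left)): drop {carry(b1,left)}, keep {robot_in(rmD)}, require {ball_in(b1,rmD), free(left), robot_in(rmD)}
    → {ball_in(b1,rmD), free(left), robot_in(rmD)}

== RESULT ==
["ball_in(b1,rmD)", "free(left)", "robot_in(rmD)"]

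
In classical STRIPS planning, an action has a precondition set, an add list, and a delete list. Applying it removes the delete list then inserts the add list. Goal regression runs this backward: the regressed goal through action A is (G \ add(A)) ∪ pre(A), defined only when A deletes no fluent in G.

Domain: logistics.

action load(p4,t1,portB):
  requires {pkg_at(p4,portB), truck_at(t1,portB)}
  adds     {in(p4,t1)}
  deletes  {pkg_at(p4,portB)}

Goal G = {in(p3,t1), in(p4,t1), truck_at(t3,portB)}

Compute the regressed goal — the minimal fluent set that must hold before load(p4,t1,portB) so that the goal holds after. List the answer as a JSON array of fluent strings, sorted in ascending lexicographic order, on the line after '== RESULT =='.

Regress:
  G ∩ del = {}  (empty — regression defined)
  G \ add = {in(p3,t1), in(p4,t1), truck_at(t3,portB)} \ {in(p4,t1)} = {in(p3,t1), truck_at(t3,portB)}
  ∪ pre   = {in(p3,t1), truck_at(t3,portB)} ∪ {pkg_at(p4,portB), truck_at(t1,portB)}
          = {in(p3,t1), pkg_at(p4,portB), truck_at(t1,portB), truck_at(t3,portB)}

== RESULT ==
["in(p3,t1)", "pkg_at(p4,portB)", "truck_at(t1,portB)", "truck_at(t3,portB)"]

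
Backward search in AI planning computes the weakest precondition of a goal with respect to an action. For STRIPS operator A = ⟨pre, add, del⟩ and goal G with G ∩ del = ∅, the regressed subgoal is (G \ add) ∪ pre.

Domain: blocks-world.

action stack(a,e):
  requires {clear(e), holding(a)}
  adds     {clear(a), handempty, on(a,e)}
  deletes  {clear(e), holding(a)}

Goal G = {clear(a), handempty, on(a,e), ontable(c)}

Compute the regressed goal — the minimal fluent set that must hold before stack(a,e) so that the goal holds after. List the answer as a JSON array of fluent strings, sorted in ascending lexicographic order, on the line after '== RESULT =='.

Compute (G \ add) ∪ pre:
  G ∩ del = {}  (empty — regression defined)
  G \ add = {clear(a), handempty, on(a,e), ontable(c)} \ {clear(a), handempty, on(a,e)} = {ontable(c)}
  ∪ pre   = {ontable(c)} ∪ {clear(e), holding(a)}
          = {clear(e), holding(a), ontable(c)}

== RESULT ==
["clear(e)", "holding(a)", "ontable(c)"]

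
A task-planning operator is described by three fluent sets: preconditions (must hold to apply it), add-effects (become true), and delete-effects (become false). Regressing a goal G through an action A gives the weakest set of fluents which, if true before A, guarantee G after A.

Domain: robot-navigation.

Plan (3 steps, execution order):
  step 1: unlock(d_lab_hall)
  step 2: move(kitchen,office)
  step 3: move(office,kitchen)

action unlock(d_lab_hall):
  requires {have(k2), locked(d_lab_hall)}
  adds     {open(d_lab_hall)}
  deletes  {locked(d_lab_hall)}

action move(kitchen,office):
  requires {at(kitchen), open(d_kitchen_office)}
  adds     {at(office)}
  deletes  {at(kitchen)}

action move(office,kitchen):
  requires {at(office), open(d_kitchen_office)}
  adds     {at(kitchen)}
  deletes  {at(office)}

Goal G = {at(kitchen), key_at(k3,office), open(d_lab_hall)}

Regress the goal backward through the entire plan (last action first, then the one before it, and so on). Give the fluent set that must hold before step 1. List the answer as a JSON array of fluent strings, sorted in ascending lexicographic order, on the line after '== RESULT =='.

Work backward from the goal:
  through step 3 (move(office,kitchen)): drop {at(kitchen)}, keep {key_at(k3,office), open(d_lab_hall)}, require {at(office), open(d_kitchen_office)}
    → {at(office), key_at(k3,office), open(d_kitchen_office), open(d_lab_hall)}
  through step 2 (move(kitchen,office)): drop {at(office)}, keep {key_at(k3,office), open(d_kitchen_office), open(d_lab_hall)}, require {at(kitchen), open(d_kitchen_office)}
    → {at(kitchen), key_at(k3,office), open(d_kitchen_office), open(d_lab_hall)}
  through step 1 (unlock(d_lab_hall)): drop {open(d_lab_hall)}, keep {at(kitchen), key_at(k3,office), open(d_kitchen_office)}, require {have(k2), locked(d_lab_hall)}
    → {at(kitchen), have(k2), key_at(k3,office), locked(d_lab_hall), open(d_kitchen_office)}

== RESULT ==
["at(kitchen)", "have(k2)", "key_at(k3,office)", "locked(d_lab_hall)", "open(d_kitchen_office)"]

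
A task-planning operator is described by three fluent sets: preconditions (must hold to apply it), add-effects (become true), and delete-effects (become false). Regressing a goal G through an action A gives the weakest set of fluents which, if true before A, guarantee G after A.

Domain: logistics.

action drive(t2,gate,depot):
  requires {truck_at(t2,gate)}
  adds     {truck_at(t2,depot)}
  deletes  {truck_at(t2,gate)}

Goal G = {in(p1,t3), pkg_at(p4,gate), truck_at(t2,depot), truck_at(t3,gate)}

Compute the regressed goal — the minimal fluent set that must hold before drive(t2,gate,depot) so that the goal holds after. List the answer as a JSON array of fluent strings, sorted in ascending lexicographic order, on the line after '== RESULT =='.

Compute (G \ add) ∪ pre:
  G ∩ del = {}  (empty — regression defined)
  G \ add = {in(p1,t3), pkg_at(p4,gate), truck_at(t2,depot), truck_at(t3,gate)} \ {truck_at(t2,depot)} = {in(p1,t3), pkg_at(p4,gate), truck_at(t3,gate)}
  ∪ pre   = {in(p1,t3), pkg_at(p4,gate), truck_at(t3,gate)} ∪ {truck_at(t2,gate)}
          = {in(p1,t3), pkg_at(p4,gate), truck_at(t2,gate), truck_at(t3,gate)}

== RESULT ==
["in(p1,t3)", "pkg_at(p4,gate)", "truck_at(t2,gate)", "truck_at(t3,gate)"]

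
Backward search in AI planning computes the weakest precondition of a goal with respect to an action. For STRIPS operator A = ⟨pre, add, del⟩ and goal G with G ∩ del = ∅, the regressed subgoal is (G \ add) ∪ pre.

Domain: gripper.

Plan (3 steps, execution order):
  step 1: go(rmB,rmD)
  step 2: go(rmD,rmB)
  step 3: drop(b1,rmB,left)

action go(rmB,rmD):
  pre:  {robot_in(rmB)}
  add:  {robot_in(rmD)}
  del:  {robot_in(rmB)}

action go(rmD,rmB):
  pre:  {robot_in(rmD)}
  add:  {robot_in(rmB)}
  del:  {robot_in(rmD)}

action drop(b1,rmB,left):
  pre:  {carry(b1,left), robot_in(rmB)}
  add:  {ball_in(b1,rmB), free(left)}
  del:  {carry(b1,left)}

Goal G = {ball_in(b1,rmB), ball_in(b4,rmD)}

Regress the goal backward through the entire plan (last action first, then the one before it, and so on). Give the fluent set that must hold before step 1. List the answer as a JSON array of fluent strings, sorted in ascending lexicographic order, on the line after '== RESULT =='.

Regress step by step:
  through step 3 (drop(b1,rmB,left)): drop {ball_in(b1,rmB)}, keep {ball_in(b4,rmD)}, require {carry(b1,left), robot_in(rmB)}
    → {ball_in(b4,rmD), carry(b1,left), robot_in(rmB)}
  through step 2 (go(rmD,rmB)): drop {robot_in(rmB)}, keep {ball_in(b4,rmD), carry(b1,left)}, require {robot_in(rmD)}
    → {ball_in(b4,rmD), carry(b1,left), robot_in(rmD)}
  through step 1 (go(rmB,rmD)): drop {robot_in(rmD)}, keep {ball_in(b4,rmD), carry(b1,left)}, require {robot_in(rmB)}
    → {ball_in(b4,rmD), carry(b1,left), robot_in(rmB)}

== RESULT ==
["ball_in(b4,rmD)", "carry(b1,left)", "robot_in(rmB)"]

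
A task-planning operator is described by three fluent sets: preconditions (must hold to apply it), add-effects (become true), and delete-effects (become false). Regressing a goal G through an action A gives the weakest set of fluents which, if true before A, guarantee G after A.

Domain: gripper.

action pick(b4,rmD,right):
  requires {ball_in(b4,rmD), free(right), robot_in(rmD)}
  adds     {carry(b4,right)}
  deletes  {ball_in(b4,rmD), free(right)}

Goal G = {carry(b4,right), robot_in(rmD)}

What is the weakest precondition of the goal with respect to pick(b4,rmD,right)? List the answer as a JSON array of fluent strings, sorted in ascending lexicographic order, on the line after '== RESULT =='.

Compute (G \ add) ∪ pre:
  G ∩ del = {}  (empty — regression defined)
  G \ add = {carry(b4,right), robot_in(rmD)} \ {carry(b4,right)} = {robot_in(rmD)}
  ∪ pre   = {robot_in(rmD)} ∪ {ball_in(b4,rmD), free(right), robot_in(rmD)}
          = {ball_in(b4,rmD), free(right), robot_in(rmD)}

== RESULT ==
["ball_in(b4,rmD)", "free(right)", "robot_in(rmD)"]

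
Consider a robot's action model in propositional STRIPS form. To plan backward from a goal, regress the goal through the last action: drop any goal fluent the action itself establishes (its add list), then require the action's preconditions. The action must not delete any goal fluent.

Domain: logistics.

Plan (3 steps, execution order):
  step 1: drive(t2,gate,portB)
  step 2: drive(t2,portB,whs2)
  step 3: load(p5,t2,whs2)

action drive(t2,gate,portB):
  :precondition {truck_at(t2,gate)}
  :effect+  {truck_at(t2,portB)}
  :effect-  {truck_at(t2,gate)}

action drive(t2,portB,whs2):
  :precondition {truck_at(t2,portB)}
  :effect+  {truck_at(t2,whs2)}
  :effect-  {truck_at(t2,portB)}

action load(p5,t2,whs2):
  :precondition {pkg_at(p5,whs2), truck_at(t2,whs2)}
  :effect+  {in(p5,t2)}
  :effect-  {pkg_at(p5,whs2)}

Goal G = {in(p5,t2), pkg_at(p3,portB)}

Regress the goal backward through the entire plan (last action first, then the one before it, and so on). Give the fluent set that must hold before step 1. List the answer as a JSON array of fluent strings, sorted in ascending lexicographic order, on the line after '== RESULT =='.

Work backward from the goal:
  through step 3 (load(p5,t2,whs2)): drop {in(p5,t2)}, keep {pkg_at(p3,portB)}, require {pkg_at(p5,whs2), truck_at(t2,whs2)}
    → {pkg_at(p3,portB), pkg_at(p5,whs2), truck_at(t2,whs2)}
  through step 2 (drive(t2,portB,whs2)): drop {truck_at(t2,whs2)}, keep {pkg_at(p3,portB), pkg_at(p5,whs2)}, require {truck_at(t2,portB)}
    → {pkg_at(p3,portB), pkg_at(p5,whs2), truck_at(t2,portB)}
  through step 1 (drive(t2,gate,portB)): drop {truck_at(t2,portB)}, keep {pkg_at(p3,portB), pkg_at(p5,whs2)}, require {truck_at(t2,gate)}
    → {pkg_at(p3,portB), pkg_at(p5,whs2), truck_at(t2,gate)}

== RESULT ==
["pkg_at(p3,portB)", "pkg_at(p5,whs2)", "truck_at(t2,gate)"]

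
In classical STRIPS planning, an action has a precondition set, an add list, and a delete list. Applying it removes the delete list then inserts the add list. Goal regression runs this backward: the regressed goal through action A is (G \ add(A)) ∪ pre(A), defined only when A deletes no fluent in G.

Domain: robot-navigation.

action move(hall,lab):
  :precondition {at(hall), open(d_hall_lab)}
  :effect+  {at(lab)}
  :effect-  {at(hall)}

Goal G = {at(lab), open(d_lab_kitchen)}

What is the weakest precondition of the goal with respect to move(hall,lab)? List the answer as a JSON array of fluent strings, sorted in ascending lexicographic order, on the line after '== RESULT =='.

Regress:
  G ∩ del = {}  (empty — regression defined)
  G \ add = {at(lab), open(d_lab_kitchen)} \ {at(lab)} = {open(d_lab_kitchen)}
  ∪ pre   = {open(d_lab_kitchen)} ∪ {at(hall), open(d_hall_lab)}
          = {at(hall), open(d_hall_lab), open(d_lab_kitchen)}

== RESULT ==
["at(hall)", "open(d_hall_lab)", "open(d_lab_kitchen)"]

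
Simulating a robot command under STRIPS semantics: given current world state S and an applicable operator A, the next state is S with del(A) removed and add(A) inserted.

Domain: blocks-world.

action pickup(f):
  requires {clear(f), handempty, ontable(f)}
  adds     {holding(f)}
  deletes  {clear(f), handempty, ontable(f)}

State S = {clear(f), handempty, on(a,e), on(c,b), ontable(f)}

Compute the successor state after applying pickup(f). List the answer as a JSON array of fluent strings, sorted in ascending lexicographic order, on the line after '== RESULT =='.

Progress:
  pre ⊆ S: {clear(f), handempty, ontable(f)} ⊆ S  — applicable
  S \ del = {on(a,e), on(c,b)}
  ∪ add   = {holding(f), on(a,e), on(c,b)}

== RESULT ==
["holding(f)", "on(a,e)", "on(c,b)"]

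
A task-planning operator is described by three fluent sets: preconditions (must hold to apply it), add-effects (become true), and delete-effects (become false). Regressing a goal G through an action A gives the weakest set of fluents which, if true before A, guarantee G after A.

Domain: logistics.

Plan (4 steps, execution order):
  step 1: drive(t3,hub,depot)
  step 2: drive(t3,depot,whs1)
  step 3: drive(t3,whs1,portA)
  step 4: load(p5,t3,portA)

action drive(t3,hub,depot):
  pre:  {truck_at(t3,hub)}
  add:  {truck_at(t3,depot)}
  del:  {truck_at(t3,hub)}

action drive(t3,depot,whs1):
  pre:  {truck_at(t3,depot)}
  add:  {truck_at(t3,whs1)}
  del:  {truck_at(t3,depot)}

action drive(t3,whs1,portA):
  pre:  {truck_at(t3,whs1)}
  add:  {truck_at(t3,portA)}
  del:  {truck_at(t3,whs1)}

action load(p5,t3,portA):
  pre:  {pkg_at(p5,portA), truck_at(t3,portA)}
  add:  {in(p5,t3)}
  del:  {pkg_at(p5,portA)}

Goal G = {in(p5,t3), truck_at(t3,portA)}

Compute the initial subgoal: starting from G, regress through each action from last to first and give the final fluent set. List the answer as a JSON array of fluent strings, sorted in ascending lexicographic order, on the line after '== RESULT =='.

Regress step by step:
  through step 4 (load(p5,t3,portA)): drop {in(p5,t3)}, keep {truck_at(t3,portA)}, require {pkg_at(p5,portA), truck_at(t3,portA)}
    → {pkg_at(p5,portA), truck_at(t3,portA)}
  through step 3 (drive(t3,whs1,portA)): drop {truck_at(t3,portA)}, keep {pkg_at(p5,portA)}, require {truck_at(t3,whs1)}
    → {pkg_at(p5,portA), truck_at(t3,whs1)}
  through step 2 (drive(t3,depot,whs1)): drop {truck_at(t3,whs1)}, keep {pkg_at(p5,portA)}, require {truck_at(t3,depot)}
    → {pkg_at(p5,portA), truck_at(t3,depot)}
  through step 1 (drive(t3,hub,depot)): drop {truck_at(t3,depot)}, keep {pkg_at(p5,portA)}, require {truck_at(t3,hub)}
    → {pkg_at(p5,portA), truck_at(t3,hub)}

== RESULT ==
["pkg_at(p5,portA)", "truck_at(t3,hub)"]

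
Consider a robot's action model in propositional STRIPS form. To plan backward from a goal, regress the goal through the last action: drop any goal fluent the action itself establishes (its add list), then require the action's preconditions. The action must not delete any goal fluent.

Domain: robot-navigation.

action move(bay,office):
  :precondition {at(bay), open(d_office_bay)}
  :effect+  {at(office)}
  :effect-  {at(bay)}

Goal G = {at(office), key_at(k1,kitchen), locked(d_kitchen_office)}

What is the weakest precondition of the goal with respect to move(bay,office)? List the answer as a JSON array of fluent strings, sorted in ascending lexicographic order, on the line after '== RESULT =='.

Compute (G \ add) ∪ pre:
  G ∩ del = {}  (empty — regression defined)
  G \ add = {at(office), key_at(k1,kitchen), locked(d_kitchen_office)} \ {at(office)} = {key_at(k1,kitchen), locked(d_kitchen_office)}
  ∪ pre   = {key_at(k1,kitchen), locked(d_kitchen_office)} ∪ {at(bay), open(d_office_bay)}
          = {at(bay), key_at(k1,kitchen), locked(d_kitchen_office), open(d_office_bay)}

== RESULT ==
["at(bay)", "key_at(k1,kitchen)", "locked(d_kitchen_office)", "open(d_office_bay)"]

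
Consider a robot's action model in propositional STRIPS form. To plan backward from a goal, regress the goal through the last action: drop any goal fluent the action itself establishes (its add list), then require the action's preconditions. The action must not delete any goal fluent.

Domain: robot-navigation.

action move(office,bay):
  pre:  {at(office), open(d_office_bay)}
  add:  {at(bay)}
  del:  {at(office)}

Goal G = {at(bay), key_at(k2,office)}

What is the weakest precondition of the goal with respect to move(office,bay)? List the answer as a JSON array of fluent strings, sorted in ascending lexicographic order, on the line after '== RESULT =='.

Regress:
  G ∩ del = {}  (empty — regression defined)
  G \ add = {at(bay), key_at(k2,office)} \ {at(bay)} = {key_at(k2,office)}
  ∪ pre   = {key_at(k2,office)} ∪ {at(office), open(d_office_bay)}
          = {at(office), key_at(k2,office), open(d_office_bay)}

== RESULT ==
["at(office)", "key_at(k2,office)", "open(d_office_bay)"]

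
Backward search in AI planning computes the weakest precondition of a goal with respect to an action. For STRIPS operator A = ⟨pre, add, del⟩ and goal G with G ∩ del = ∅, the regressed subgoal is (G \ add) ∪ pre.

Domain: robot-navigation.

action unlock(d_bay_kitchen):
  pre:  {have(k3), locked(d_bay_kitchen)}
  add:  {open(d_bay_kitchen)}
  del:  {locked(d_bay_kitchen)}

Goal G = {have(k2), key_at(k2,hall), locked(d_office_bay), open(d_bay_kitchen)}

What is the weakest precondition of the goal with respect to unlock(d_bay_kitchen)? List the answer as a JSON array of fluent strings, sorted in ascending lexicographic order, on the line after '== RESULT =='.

Compute (G \ add) ∪ pre:
  G ∩ del = {}  (empty — regression defined)
  G \ add = {have(k2), key_at(k2,hall), locked(d_office_bay), open(d_bay_kitchen)} \ {open(d_bay_kitchen)} = {have(k2), key_at(k2,hall), locked(d_office_bay)}
  ∪ pre   = {have(k2), key_at(k2,hall), locked(d_office_bay)} ∪ {have(k3), locked(d_bay_kitchen)}
          = {have(k2), have(k3), key_at(k2,hall), locked(d_bay_kitchen), locked(d_office_bay)}

== RESULT ==
["have(k2)", "have(k3)", "key_at(k2,hall)", "locked(d_bay_kitchen)", "locked(d_office_bay)"]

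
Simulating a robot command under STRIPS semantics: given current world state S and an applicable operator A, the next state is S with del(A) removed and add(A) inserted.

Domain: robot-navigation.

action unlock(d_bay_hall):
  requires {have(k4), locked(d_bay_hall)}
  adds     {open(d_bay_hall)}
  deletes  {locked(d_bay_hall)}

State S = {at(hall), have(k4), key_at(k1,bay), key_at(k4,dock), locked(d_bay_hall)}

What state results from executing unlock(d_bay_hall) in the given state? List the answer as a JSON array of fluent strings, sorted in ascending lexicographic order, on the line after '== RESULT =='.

Progress:
  pre ⊆ S: {have(k4), locked(d_bay_hall)} ⊆ S  — applicable
  S \ del = {at(hall), have(k4), key_at(k1,bay), key_at(k4,dock)}
  ∪ add   = {at(hall), have(k4), key_at(k1,bay), key_at(k4,dock), open(d_bay_hall)}

== RESULT ==
["at(hall)", "have(k4)", "key_at(k1,bay)", "key_at(k4,dock)", "open(d_bay_hall)"]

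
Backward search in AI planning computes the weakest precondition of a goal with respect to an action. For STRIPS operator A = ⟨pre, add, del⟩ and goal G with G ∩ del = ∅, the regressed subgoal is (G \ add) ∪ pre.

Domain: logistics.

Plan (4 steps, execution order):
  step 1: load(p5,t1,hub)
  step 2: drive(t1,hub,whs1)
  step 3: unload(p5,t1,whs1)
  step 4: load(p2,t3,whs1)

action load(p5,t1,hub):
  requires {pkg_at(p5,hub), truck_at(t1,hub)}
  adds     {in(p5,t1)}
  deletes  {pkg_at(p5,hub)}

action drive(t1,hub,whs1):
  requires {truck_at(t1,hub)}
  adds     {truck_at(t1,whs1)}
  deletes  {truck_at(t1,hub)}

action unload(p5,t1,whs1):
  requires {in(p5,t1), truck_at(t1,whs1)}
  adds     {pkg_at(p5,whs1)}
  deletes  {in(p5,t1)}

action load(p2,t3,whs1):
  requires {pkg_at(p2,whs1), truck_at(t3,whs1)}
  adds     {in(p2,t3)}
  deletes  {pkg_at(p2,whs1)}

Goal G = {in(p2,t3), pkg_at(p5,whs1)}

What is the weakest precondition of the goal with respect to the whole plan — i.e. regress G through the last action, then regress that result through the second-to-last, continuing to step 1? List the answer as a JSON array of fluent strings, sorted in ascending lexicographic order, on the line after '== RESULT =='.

Work backward from the goal:
  through step 4 (load(p2,t3,whs1)): drop {in(p2,t3)}, keep {pkg_at(p5,whs1)}, require {pkg_at(p2,whs1), truck_at(t3,whs1)}
    → {pkg_at(p2,whs1), pkg_at(p5,whs1), truck_at(t3,whs1)}
  through step 3 (unload(p5,t1,whs1)): drop {pkg_at(p5,whs1)}, keep {pkg_at(p2,whs1), truck_at(t3,whs1)}, require {in(p5,t1), truck_at(t1,whs1)}
    → {in(p5,t1), pkg_at(p2,whs1), truck_at(t1,whs1), truck_at(t3,whs1)}
  through step 2 (drive(t1,hub,whs1)): drop {truck_at(t1,whs1)}, keep {in(p5,t1), pkg_at(p2,whs1), truck_at(t3,whs1)}, require {truck_at(t1,hub)}
    → {in(p5,t1), pkg_at(p2,whs1), truck_at(t1,hub), truck_at(t3,whs1)}
  through step 1 (load(p5,t1,hub)): drop {in(p5,t1)}, keep {pkg_at(p2,whs1), truck_at(t1,hub), truck_at(t3,whs1)}, require {pkg_at(p5,hub), truck_at(t1,hub)}
    → {pkg_at(p2,whs1), pkg_at(p5,hub), truck_at(t1,hub), truck_at(t3,whs1)}

== RESULT ==
["pkg_at(p2,whs1)", "pkg_at(p5,hub)", "truck_at(t1,hub)", "truck_at(t3,whs1)"]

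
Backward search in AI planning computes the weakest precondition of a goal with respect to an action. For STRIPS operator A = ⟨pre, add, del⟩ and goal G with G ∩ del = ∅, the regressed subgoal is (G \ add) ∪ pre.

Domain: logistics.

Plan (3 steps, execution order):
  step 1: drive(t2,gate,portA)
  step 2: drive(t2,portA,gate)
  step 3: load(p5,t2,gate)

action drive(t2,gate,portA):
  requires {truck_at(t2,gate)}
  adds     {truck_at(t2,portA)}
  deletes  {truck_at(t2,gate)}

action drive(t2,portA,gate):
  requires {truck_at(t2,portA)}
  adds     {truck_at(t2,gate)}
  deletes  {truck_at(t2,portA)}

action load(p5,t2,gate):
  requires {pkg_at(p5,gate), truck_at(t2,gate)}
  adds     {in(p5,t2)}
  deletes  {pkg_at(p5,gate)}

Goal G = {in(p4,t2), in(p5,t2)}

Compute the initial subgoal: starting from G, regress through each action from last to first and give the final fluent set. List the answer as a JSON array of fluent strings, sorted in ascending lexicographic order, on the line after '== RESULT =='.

Regress step by step:
  through step 3 (load(p5,t2,gate)): drop {in(p5,t2)}, keep {in(p4,t2)}, require {pkg_at(p5,gate), truck_at(t2,gate)}
    → {in(p4,t2), pkg_at(p5,gate), truck_at(t2,gate)}
  through step 2 (drive(t2,portA,gate)): drop {truck_at(t2,gate)}, keep {in(p4,t2), pkg_at(p5,gate)}, require {truck_at(t2,portA)}
    → {in(p4,t2), pkg_at(p5,gate), truck_at(t2,portA)}
  through step 1 (drive(t2,gate,portA)): drop {truck_at(t2,portA)}, keep {in(p4,t2), pkg_at(p5,gate)}, require {truck_at(t2,gate)}
    → {in(p4,t2), pkg_at(p5,gate), truck_at(t2,gate)}

== RESULT ==
["in(p4,t2)", "pkg_at(p5,gate)", "truck_at(t2,gate)"]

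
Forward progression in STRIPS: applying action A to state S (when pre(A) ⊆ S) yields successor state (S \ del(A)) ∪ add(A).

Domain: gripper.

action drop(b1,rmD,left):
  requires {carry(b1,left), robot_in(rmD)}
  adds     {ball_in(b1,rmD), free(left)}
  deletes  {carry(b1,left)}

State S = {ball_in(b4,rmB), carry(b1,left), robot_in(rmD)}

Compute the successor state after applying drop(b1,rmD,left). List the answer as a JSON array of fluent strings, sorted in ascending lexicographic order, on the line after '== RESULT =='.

Compute (S \ del) ∪ add:
  pre ⊆ S: {carry(b1,left), robot_in(rmD)} ⊆ S  — applicable
  S \ del = {ball_in(b4,rmB), robot_in(rmD)}
  ∪ add   = {ball_in(b1,rmD), ball_in(b4,rmB), free(left), robot_in(rmD)}

== RESULT ==
["ball_in(b1,rmD)", "ball_in(b4,rmB)", "free(left)", "robot_in(rmD)"]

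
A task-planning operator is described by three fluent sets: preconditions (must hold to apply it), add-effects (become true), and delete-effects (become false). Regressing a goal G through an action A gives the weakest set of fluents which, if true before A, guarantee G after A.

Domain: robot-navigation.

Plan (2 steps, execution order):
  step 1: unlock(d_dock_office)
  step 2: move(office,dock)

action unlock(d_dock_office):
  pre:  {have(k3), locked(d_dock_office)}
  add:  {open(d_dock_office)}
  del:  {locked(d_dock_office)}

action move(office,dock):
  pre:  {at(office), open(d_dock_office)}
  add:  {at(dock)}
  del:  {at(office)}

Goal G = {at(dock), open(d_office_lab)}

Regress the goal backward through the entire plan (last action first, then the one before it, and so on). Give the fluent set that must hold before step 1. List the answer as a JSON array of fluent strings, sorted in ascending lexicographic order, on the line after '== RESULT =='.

Work backward from the goal:
  through step 2 (move(office,dock)): drop {at(dock)}, keep {open(d_office_lab)}, require {at(office), open(d_dock_office)}
    → {at(office), open(d_dock_office), open(d_office_lab)}
  through step 1 (unlock(d_dock_office)): drop {open(d_dock_office)}, keep {at(office), open(d_office_lab)}, require {have(k3), locked(d_dock_office)}
    → {at(office), have(k3), locked(d_dock_office), open(d_office_lab)}

== RESULT ==
["at(office)", "have(k3)", "locked(d_dock_office)", "open(d_office_lab)"]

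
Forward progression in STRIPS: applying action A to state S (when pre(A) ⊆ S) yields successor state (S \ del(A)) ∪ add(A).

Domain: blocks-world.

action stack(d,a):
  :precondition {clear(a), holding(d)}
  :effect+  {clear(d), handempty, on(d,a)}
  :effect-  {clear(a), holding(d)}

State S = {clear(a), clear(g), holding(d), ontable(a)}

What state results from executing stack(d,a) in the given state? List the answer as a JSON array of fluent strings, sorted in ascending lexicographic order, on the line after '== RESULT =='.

Progress:
  pre ⊆ S: {clear(a), holding(d)} ⊆ S  — applicable
  S \ del = {clear(g), ontable(a)}
  ∪ add   = {clear(d), clear(g), handempty, on(d,a), ontable(a)}

== RESULT ==
["clear(d)", "clear(g)", "handempty", "on(d,a)", "ontable(a)"]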